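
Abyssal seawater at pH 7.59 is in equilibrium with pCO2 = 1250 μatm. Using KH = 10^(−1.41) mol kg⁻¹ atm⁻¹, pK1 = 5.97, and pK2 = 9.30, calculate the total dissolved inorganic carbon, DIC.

[CO2*] = KH · pCO2 = 10^(−1.41) × 1250×10^-6 = 4.863×10^-5 mol/kg
α₀ = 1/(1 + K1/[H⁺] + K1K2/[H⁺]²) = 1/(1 + 10^+1.62 + 10^-0.09) = 0.02299
DIC = [CO2*]/α₀ = 4.863×10^-5 / 0.02299 = 2.12 mmol/kg

DIC = 2.12 mmol/kg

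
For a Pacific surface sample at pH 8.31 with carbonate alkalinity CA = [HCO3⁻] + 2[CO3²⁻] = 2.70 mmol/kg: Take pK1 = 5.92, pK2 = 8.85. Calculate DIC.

DIC = 2.21 mmol/kg

CA = [HCO3⁻] + 2[CO3²⁻] = (α₁ + 2α₂)·DIC
At pH 8.31: [H⁺]/K1 = 10^-2.39 = 0.0040738, K2/[H⁺] = 10^-0.54 = 0.28840
α₁ = 1/(1 + 0.0040738 + 0.28840) = 1/1.2925 = 0.7737; α₂ = α₁·K2/[H⁺] = 0.2231
α₁ + 2α₂ = 1.2200
DIC = CA / (α₁ + 2α₂) = 2.70 / 1.2200 = 2.21 mmol/kg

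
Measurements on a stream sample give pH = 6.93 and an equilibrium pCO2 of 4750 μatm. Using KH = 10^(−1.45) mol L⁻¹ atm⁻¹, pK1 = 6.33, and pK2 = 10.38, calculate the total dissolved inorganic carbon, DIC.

DIC = 0.840 mmol/L

[CO2*] = KH · pCO2 = 10^(−1.45) × 4750×10^-6 = 1.685×10^-4 mol/L
α₀ = 1/(1 + K1/[H⁺] + K1K2/[H⁺]²) = 1/(1 + 10^+0.60 + 10^-2.85) = 0.2007
DIC = [CO2*]/α₀ = 1.685×10^-4 / 0.2007 = 0.840 mmol/L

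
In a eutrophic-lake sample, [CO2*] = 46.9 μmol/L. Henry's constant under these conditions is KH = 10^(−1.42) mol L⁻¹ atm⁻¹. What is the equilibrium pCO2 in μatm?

pCO2 = 1230 μatm

KH = 10^(−1.42) = 3.802×10^-2 mol L⁻¹ atm⁻¹
pCO2 = [CO2*]/KH = 46.9×10^-6 / 3.802×10^-2 = 1.23×10^-3 atm = 1230 μatm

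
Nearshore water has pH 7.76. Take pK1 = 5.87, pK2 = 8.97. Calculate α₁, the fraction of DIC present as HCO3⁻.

α₁ = 0.931

α₁ = 1 / (1 + [H⁺]/K1 + K2/[H⁺]) = 1 / (1 + 10^-1.89 + 10^-1.21)
   = 1 / (1 + 0.012882 + 0.061660) = 1/1.0745 = 0.9306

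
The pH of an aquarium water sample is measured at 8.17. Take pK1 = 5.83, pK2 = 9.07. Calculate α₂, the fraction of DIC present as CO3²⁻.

α₂ = 0.111

α₂ = 1 / (1 + [H⁺]/K2 + [H⁺]²/(K1K2)) = 1 / (1 + 10^+0.90 + 10^-1.44)
   = 1 / (1 + 7.9433 + 0.036308) = 1/8.9796 = 0.1114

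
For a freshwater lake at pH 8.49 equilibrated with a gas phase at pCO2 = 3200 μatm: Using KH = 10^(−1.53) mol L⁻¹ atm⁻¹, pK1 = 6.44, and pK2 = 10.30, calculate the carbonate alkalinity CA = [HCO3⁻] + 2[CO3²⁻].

CA = 10.9 mmol/L

[CO2*] = KH · pCO2 = 10^(−1.53) × 3200×10^-6 = 9.444×10^-5 mol/L
α₀ = 1/(1 + K1/[H⁺] + K1K2/[H⁺]²) = 1/(1 + 10^+2.05 + 10^+0.24) = 0.008700
DIC = [CO2*]/α₀ = 9.444×10^-5 / 0.008700 = 10.85 mmol/L
CA = (α₁ + 2α₂)·DIC = (0.9762 + 2×0.01512) × 10.85 = 10.9 mmol/L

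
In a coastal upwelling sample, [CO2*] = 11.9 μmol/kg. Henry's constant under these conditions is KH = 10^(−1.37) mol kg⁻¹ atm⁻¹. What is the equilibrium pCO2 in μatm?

KH = 10^(−1.37) = 4.266×10^-2 mol kg⁻¹ atm⁻¹
pCO2 = [CO2*]/KH = 11.9×10^-6 / 4.266×10^-2 = 2.79×10^-4 atm = 279 μatm

pCO2 = 279 μatm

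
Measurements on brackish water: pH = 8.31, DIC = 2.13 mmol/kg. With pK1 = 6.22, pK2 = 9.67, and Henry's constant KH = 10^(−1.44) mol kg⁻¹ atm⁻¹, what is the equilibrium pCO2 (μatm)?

pCO2 = 453 μatm

α₀ = 1 / (1 + K1/[H⁺] + K1K2/[H⁺]²) = 1 / (1 + 10^+2.09 + 10^+0.73)
   = 1 / (1 + 123.03 + 5.3703) = 1/129.40 = 0.007728
[CO2*] = α₀ × DIC = 0.007728 × 2.13 = 0.01646 mmol/kg = 16.46 μmol/kg
pCO2 = [CO2*]/KH = 1.646×10^-5 / 3.631×10^-2 = 453 μatm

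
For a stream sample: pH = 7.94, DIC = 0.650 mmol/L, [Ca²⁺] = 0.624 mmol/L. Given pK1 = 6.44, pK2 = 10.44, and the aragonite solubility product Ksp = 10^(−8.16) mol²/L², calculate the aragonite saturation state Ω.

Ω = 0.179

α₂ = 1 / (1 + [H⁺]/K2 + [H⁺]²/(K1K2)) = 1 / (1 + 10^+2.50 + 10^+1.00)
   = 1 / (1 + 316.23 + 10.000) = 1/327.23 = 0.003056
[CO3²⁻] = α₂ × DIC = 0.003056 × 0.650 = 0.001986 mmol/L = 1.986 μmol/L
Ksp = 10^(−8.16) = 6.918×10^-9
Ω = [Ca²⁺][CO3²⁻]/Ksp = (0.624×10^-3)(1.986×10^-6) / 6.918×10^-9 = 0.179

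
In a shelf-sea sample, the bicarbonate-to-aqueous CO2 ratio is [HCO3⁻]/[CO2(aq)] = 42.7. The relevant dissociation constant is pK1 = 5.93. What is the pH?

From K1 = [H⁺][HCO3⁻]/[CO2(aq)]:  pH = pK1 + log₁₀([HCO3⁻]/[CO2(aq)])
log₁₀(42.7) = +1.630
pH = 5.93 + (+1.630) = 7.56

pH = 7.56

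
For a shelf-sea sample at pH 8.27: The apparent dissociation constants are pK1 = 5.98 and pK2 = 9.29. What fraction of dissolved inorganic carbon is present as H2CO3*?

α₀ = 1 / (1 + K1/[H⁺] + K1K2/[H⁺]²) = 1 / (1 + 10^+2.29 + 10^+1.27)
   = 1 / (1 + 194.98 + 18.621) = 1/214.61 = 0.004660

α₀ = 0.00466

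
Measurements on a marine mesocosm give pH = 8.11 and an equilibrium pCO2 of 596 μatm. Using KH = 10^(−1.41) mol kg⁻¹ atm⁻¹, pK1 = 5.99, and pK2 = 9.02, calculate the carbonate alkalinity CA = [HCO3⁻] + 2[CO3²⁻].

[CO2*] = KH · pCO2 = 10^(−1.41) × 596×10^-6 = 2.319×10^-5 mol/kg
α₀ = 1/(1 + K1/[H⁺] + K1K2/[H⁺]²) = 1/(1 + 10^+2.12 + 10^+1.21) = 0.006709
DIC = [CO2*]/α₀ = 2.319×10^-5 / 0.006709 = 3.456 mmol/kg
CA = (α₁ + 2α₂)·DIC = (0.8845 + 2×0.1088) × 3.456 = 3.81 mmol/kg

CA = 3.81 mmol/kg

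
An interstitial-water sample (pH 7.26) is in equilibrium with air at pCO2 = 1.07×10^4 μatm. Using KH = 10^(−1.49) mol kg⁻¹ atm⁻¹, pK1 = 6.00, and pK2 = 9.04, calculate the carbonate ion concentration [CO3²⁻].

[CO2*] = KH · pCO2 = 10^(−1.49) × 1.07×10^4×10^-6 = 3.462×10^-4 mol/kg
α₀ = 1/(1 + K1/[H⁺] + K1K2/[H⁺]²) = 1/(1 + 10^+1.26 + 10^-0.52) = 0.05128
DIC = [CO2*]/α₀ = 3.462×10^-4 / 0.05128 = 6.751 mmol/kg
[CO3²⁻] = α₂·DIC; α₂ = 0.01549, so [CO3²⁻] = 0.01549 × 6.751 = 0.105 mmol/kg

[CO3²⁻] = 0.105 mmol/kg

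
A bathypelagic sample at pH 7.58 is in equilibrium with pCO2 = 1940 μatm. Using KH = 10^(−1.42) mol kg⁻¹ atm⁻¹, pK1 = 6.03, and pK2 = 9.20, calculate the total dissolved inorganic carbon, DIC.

DIC = 2.75 mmol/kg

[CO2*] = KH · pCO2 = 10^(−1.42) × 1940×10^-6 = 7.376×10^-5 mol/kg
α₀ = 1/(1 + K1/[H⁺] + K1K2/[H⁺]²) = 1/(1 + 10^+1.55 + 10^-0.07) = 0.02679
DIC = [CO2*]/α₀ = 7.376×10^-5 / 0.02679 = 2.75 mmol/kg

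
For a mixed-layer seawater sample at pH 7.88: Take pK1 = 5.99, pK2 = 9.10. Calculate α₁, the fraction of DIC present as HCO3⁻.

α₁ = 1 / (1 + [H⁺]/K1 + K2/[H⁺]) = 1 / (1 + 10^-1.89 + 10^-1.22)
   = 1 / (1 + 0.012882 + 0.060256) = 1/1.0731 = 0.9318

α₁ = 0.932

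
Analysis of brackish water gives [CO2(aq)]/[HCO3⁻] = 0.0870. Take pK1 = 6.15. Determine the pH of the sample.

From K1 = [H⁺][HCO3⁻]/[CO2(aq)]:  pH = pK1 − log₁₀([CO2(aq)]/[HCO3⁻])
log₁₀(0.0870) = -1.060
pH = 6.15 − (-1.060) = 7.21

pH = 7.21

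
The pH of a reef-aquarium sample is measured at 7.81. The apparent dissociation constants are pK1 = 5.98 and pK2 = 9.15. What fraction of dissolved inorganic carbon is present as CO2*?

α₀ = 1 / (1 + K1/[H⁺] + K1K2/[H⁺]²) = 1 / (1 + 10^+1.83 + 10^+0.49)
   = 1 / (1 + 67.608 + 3.0903) = 1/71.699 = 0.01395

α₀ = 0.0139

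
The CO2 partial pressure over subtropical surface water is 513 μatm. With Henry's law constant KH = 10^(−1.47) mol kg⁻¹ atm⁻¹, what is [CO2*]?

KH = 10^(−1.47) = 3.388×10^-2 mol kg⁻¹ atm⁻¹
[CO2*] = KH · pCO2 = 3.388×10^-2 × 513×10^-6 atm = 1.74×10^-5 mol/kg

[CO2*] = 17.4 μmol/kg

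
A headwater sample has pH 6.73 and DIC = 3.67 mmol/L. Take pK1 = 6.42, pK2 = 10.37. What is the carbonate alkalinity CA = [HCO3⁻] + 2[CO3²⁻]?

CA = 2.46 mmol/L

CA = [HCO3⁻] + 2[CO3²⁻] = (α₁ + 2α₂)·DIC
At pH 6.73: [H⁺]/K1 = 10^-0.31 = 0.48978, K2/[H⁺] = 10^-3.64 = 0.00022909
α₁ = 1/(1 + 0.48978 + 0.00022909) = 1/1.4900 = 0.6711; α₂ = α₁·K2/[H⁺] = 0.0001537
α₁ + 2α₂ = 0.6714
CA = 0.6714 × 3.67 = 2.46 mmol/L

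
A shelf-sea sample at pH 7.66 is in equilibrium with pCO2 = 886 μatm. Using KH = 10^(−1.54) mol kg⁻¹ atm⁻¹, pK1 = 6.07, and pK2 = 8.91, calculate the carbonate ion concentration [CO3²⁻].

[CO2*] = KH · pCO2 = 10^(−1.54) × 886×10^-6 = 2.555×10^-5 mol/kg
α₀ = 1/(1 + K1/[H⁺] + K1K2/[H⁺]²) = 1/(1 + 10^+1.59 + 10^+0.34) = 0.02376
DIC = [CO2*]/α₀ = 2.555×10^-5 / 0.02376 = 1.076 mmol/kg
[CO3²⁻] = α₂·DIC; α₂ = 0.05198, so [CO3²⁻] = 0.05198 × 1.076 = 0.0559 mmol/kg

[CO3²⁻] = 0.0559 mmol/kg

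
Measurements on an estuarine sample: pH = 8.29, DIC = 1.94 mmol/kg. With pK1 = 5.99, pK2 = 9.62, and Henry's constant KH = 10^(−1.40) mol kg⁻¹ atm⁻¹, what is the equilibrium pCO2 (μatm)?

pCO2 = 232 μatm

α₀ = 1 / (1 + K1/[H⁺] + K1K2/[H⁺]²) = 1 / (1 + 10^+2.30 + 10^+0.97)
   = 1 / (1 + 199.53 + 9.3325) = 1/209.86 = 0.004765
[CO2*] = α₀ × DIC = 0.004765 × 1.94 = 0.009244 mmol/kg = 9.244 μmol/kg
pCO2 = [CO2*]/KH = 9.244×10^-6 / 3.981×10^-2 = 232 μatm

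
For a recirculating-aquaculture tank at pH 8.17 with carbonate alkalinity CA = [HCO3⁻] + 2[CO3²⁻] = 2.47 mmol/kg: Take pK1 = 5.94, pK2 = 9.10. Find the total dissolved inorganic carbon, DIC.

DIC = 2.25 mmol/kg

CA = [HCO3⁻] + 2[CO3²⁻] = (α₁ + 2α₂)·DIC
At pH 8.17: [H⁺]/K1 = 10^-2.23 = 0.0058884, K2/[H⁺] = 10^-0.93 = 0.11749
α₁ = 1/(1 + 0.0058884 + 0.11749) = 1/1.1234 = 0.8902; α₂ = α₁·K2/[H⁺] = 0.1046
α₁ + 2α₂ = 1.0993
DIC = CA / (α₁ + 2α₂) = 2.47 / 1.0993 = 2.25 mmol/kg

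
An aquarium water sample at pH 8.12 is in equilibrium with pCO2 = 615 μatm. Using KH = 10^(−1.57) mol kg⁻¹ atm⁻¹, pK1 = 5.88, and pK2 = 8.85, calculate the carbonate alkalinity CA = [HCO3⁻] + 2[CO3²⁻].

[CO2*] = KH · pCO2 = 10^(−1.57) × 615×10^-6 = 1.655×10^-5 mol/kg
α₀ = 1/(1 + K1/[H⁺] + K1K2/[H⁺]²) = 1/(1 + 10^+2.24 + 10^+1.51) = 0.004828
DIC = [CO2*]/α₀ = 1.655×10^-5 / 0.004828 = 3.429 mmol/kg
CA = (α₁ + 2α₂)·DIC = (0.8390 + 2×0.1562) × 3.429 = 3.95 mmol/kg

CA = 3.95 mmol/kg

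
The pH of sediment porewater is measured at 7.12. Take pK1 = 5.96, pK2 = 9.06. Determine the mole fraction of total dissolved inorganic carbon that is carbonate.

α₂ = 0.0106

α₂ = 1 / (1 + [H⁺]/K2 + [H⁺]²/(K1K2)) = 1 / (1 + 10^+1.94 + 10^+0.78)
   = 1 / (1 + 87.096 + 6.0256) = 1/94.122 = 0.01062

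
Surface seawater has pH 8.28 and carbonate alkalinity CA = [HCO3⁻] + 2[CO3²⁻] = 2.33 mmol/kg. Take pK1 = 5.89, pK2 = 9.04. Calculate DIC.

DIC = 2.04 mmol/kg

CA = [HCO3⁻] + 2[CO3²⁻] = (α₁ + 2α₂)·DIC
At pH 8.28: [H⁺]/K1 = 10^-2.39 = 0.0040738, K2/[H⁺] = 10^-0.76 = 0.17378
α₁ = 1/(1 + 0.0040738 + 0.17378) = 1/1.1779 = 0.8490; α₂ = α₁·K2/[H⁺] = 0.1475
α₁ + 2α₂ = 1.1441
DIC = CA / (α₁ + 2α₂) = 2.33 / 1.1441 = 2.04 mmol/kg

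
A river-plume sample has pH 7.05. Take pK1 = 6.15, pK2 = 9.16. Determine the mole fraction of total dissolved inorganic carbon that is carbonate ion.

α₂ = 0.00685

α₂ = 1 / (1 + [H⁺]/K2 + [H⁺]²/(K1K2)) = 1 / (1 + 10^+2.11 + 10^+1.21)
   = 1 / (1 + 128.82 + 16.218) = 1/146.04 = 0.006847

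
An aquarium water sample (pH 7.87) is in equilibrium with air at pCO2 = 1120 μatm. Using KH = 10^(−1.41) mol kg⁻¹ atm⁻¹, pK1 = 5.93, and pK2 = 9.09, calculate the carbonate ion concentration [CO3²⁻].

[CO2*] = KH · pCO2 = 10^(−1.41) × 1120×10^-6 = 4.357×10^-5 mol/kg
α₀ = 1/(1 + K1/[H⁺] + K1K2/[H⁺]²) = 1/(1 + 10^+1.94 + 10^+0.72) = 0.01071
DIC = [CO2*]/α₀ = 4.357×10^-5 / 0.01071 = 4.067 mmol/kg
[CO3²⁻] = α₂·DIC; α₂ = 0.05622, so [CO3²⁻] = 0.05622 × 4.067 = 0.229 mmol/kg

[CO3²⁻] = 0.229 mmol/kg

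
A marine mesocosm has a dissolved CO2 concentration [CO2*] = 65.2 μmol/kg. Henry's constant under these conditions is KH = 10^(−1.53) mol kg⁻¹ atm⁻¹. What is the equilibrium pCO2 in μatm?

pCO2 = 2210 μatm

KH = 10^(−1.53) = 2.951×10^-2 mol kg⁻¹ atm⁻¹
pCO2 = [CO2*]/KH = 65.2×10^-6 / 2.951×10^-2 = 2.21×10^-3 atm = 2210 μatm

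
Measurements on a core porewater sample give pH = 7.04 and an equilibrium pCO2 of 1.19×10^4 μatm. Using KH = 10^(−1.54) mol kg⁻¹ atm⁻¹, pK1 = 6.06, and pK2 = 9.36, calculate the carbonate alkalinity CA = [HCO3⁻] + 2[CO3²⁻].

[CO2*] = KH · pCO2 = 10^(−1.54) × 1.19×10^4×10^-6 = 3.432×10^-4 mol/kg
α₀ = 1/(1 + K1/[H⁺] + K1K2/[H⁺]²) = 1/(1 + 10^+0.98 + 10^-1.34) = 0.09438
DIC = [CO2*]/α₀ = 3.432×10^-4 / 0.09438 = 3.636 mmol/kg
CA = (α₁ + 2α₂)·DIC = (0.9013 + 2×0.004314) × 3.636 = 3.31 mmol/kg

CA = 3.31 mmol/kg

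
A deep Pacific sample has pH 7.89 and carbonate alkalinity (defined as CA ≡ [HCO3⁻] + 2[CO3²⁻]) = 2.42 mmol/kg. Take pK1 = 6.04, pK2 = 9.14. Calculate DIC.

DIC = 2.33 mmol/kg

CA = [HCO3⁻] + 2[CO3²⁻] = (α₁ + 2α₂)·DIC
At pH 7.89: [H⁺]/K1 = 10^-1.85 = 0.014125, K2/[H⁺] = 10^-1.25 = 0.056234
α₁ = 1/(1 + 0.014125 + 0.056234) = 1/1.0704 = 0.9343; α₂ = α₁·K2/[H⁺] = 0.05254
α₁ + 2α₂ = 1.0393
DIC = CA / (α₁ + 2α₂) = 2.42 / 1.0393 = 2.33 mmol/kg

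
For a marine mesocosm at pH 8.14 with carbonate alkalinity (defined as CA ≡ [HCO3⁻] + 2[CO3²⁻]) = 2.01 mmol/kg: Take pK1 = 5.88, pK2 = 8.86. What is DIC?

DIC = 1.74 mmol/kg

CA = [HCO3⁻] + 2[CO3²⁻] = (α₁ + 2α₂)·DIC
At pH 8.14: [H⁺]/K1 = 10^-2.26 = 0.0054954, K2/[H⁺] = 10^-0.72 = 0.19055
α₁ = 1/(1 + 0.0054954 + 0.19055) = 1/1.1960 = 0.8361; α₂ = α₁·K2/[H⁺] = 0.1593
α₁ + 2α₂ = 1.1547
DIC = CA / (α₁ + 2α₂) = 2.01 / 1.1547 = 1.74 mmol/kg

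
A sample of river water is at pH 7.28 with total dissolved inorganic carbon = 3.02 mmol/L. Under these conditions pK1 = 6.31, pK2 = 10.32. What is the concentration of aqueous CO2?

α₀ = 1 / (1 + K1/[H⁺] + K1K2/[H⁺]²) = 1 / (1 + 10^+0.97 + 10^-2.07)
   = 1 / (1 + 9.3325 + 0.0085114) = 1/10.341 = 0.09670
[CO2*] = α₀ × DIC = 0.09670 × 3.02 = 0.292 mmol/L

[CO2*] = 0.292 mmol/L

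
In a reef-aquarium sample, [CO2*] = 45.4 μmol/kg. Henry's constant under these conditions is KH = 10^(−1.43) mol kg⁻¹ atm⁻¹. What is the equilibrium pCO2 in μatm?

pCO2 = 1220 μatm

KH = 10^(−1.43) = 3.715×10^-2 mol kg⁻¹ atm⁻¹
pCO2 = [CO2*]/KH = 45.4×10^-6 / 3.715×10^-2 = 1.22×10^-3 atm = 1220 μatm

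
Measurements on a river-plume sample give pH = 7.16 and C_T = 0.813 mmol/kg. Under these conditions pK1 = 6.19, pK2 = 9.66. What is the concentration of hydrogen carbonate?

α₁ = 1 / (1 + [H⁺]/K1 + K2/[H⁺]) = 1 / (1 + 10^-0.97 + 10^-2.50)
   = 1 / (1 + 0.10715 + 0.0031623) = 1/1.1103 = 0.9006
[HCO3⁻] = α₁ × DIC = 0.9006 × 0.813 = 0.732 mmol/kg

[HCO3⁻] = 0.732 mmol/kg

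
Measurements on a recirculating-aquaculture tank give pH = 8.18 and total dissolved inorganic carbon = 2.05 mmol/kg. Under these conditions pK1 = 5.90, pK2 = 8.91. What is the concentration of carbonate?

α₂ = 1 / (1 + [H⁺]/K2 + [H⁺]²/(K1K2)) = 1 / (1 + 10^+0.73 + 10^-1.55)
   = 1 / (1 + 5.3703 + 0.028184) = 1/6.3985 = 0.1563
[CO3²⁻] = α₂ × DIC = 0.1563 × 2.05 = 0.320 mmol/kg

[CO3²⁻] = 0.320 mmol/kg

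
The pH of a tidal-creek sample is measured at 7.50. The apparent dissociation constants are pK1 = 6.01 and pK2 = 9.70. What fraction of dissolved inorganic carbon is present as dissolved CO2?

α₀ = 1 / (1 + K1/[H⁺] + K1K2/[H⁺]²) = 1 / (1 + 10^+1.49 + 10^-0.71)
   = 1 / (1 + 30.903 + 0.19498) = 1/32.098 = 0.03115

α₀ = 0.0312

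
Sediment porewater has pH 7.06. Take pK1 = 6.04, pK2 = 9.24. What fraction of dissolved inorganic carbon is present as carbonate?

α₂ = 0.00599

α₂ = 1 / (1 + [H⁺]/K2 + [H⁺]²/(K1K2)) = 1 / (1 + 10^+2.18 + 10^+1.16)
   = 1 / (1 + 151.36 + 14.454) = 1/166.81 = 0.005995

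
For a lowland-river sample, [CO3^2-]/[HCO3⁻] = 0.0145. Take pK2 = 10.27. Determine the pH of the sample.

pH = 8.43

From K2 = [H⁺][CO3^2-]/[HCO3⁻]:  pH = pK2 + log₁₀([CO3^2-]/[HCO3⁻])
log₁₀(0.0145) = -1.839
pH = 10.27 + (-1.839) = 8.43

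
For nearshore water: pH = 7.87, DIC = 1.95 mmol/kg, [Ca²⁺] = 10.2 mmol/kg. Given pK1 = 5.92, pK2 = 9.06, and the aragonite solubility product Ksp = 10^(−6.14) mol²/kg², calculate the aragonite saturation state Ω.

Ω = 1.65

α₂ = 1 / (1 + [H⁺]/K2 + [H⁺]²/(K1K2)) = 1 / (1 + 10^+1.19 + 10^-0.76)
   = 1 / (1 + 15.488 + 0.17378) = 1/16.662 = 0.06002
[CO3²⁻] = α₂ × DIC = 0.06002 × 1.95 = 0.1170 mmol/kg
Ksp = 10^(−6.14) = 7.244×10^-7
Ω = [Ca²⁺][CO3²⁻]/Ksp = (10.2×10^-3)(1.170×10^-4) / 7.244×10^-7 = 1.65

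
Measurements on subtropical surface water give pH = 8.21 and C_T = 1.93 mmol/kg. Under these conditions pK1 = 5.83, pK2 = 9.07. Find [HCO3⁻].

α₁ = 1 / (1 + [H⁺]/K1 + K2/[H⁺]) = 1 / (1 + 10^-2.38 + 10^-0.86)
   = 1 / (1 + 0.0041687 + 0.13804) = 1/1.1422 = 0.8755
[HCO3⁻] = α₁ × DIC = 0.8755 × 1.93 = 1.69 mmol/kg

[HCO3⁻] = 1.69 mmol/kg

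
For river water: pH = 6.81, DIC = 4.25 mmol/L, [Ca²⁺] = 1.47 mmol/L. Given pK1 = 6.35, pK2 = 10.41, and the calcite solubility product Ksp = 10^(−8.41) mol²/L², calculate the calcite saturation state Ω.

Ω = 0.299

α₂ = 1 / (1 + [H⁺]/K2 + [H⁺]²/(K1K2)) = 1 / (1 + 10^+3.60 + 10^+3.14)
   = 1 / (1 + 3981.1 + 1380.4) = 1/5362.5 = 0.0001865
[CO3²⁻] = α₂ × DIC = 0.0001865 × 4.25 = 0.0007925 mmol/L = 0.7925 μmol/L
Ksp = 10^(−8.41) = 3.890×10^-9
Ω = [Ca²⁺][CO3²⁻]/Ksp = (1.47×10^-3)(7.925×10^-7) / 3.890×10^-9 = 0.299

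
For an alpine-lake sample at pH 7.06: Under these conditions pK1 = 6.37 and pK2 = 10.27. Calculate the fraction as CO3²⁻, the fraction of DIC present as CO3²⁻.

α₂ = 0.000512

α₂ = 1 / (1 + [H⁺]/K2 + [H⁺]²/(K1K2)) = 1 / (1 + 10^+3.21 + 10^+2.52)
   = 1 / (1 + 1621.8 + 331.13) = 1/1953.9 = 0.0005118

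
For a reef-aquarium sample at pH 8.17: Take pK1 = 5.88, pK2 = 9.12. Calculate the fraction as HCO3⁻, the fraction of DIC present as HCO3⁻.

α₁ = 0.895

α₁ = 1 / (1 + [H⁺]/K1 + K2/[H⁺]) = 1 / (1 + 10^-2.29 + 10^-0.95)
   = 1 / (1 + 0.0051286 + 0.11220) = 1/1.1173 = 0.8950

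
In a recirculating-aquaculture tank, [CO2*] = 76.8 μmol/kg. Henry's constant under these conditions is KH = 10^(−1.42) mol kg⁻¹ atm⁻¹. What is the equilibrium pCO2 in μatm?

KH = 10^(−1.42) = 3.802×10^-2 mol kg⁻¹ atm⁻¹
pCO2 = [CO2*]/KH = 76.8×10^-6 / 3.802×10^-2 = 2.02×10^-3 atm = 2020 μatm

pCO2 = 2020 μatm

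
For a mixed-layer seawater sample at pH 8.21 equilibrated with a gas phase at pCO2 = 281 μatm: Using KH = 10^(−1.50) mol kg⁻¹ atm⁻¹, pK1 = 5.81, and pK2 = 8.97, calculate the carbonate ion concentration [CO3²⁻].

[CO3²⁻] = 0.388 mmol/kg

[CO2*] = KH · pCO2 = 10^(−1.50) × 281×10^-6 = 8.886×10^-6 mol/kg
α₀ = 1/(1 + K1/[H⁺] + K1K2/[H⁺]²) = 1/(1 + 10^+2.40 + 10^+1.64) = 0.003380
DIC = [CO2*]/α₀ = 8.886×10^-6 / 0.003380 = 2.629 mmol/kg
[CO3²⁻] = α₂·DIC; α₂ = 0.1476, so [CO3²⁻] = 0.1476 × 2.629 = 0.388 mmol/kg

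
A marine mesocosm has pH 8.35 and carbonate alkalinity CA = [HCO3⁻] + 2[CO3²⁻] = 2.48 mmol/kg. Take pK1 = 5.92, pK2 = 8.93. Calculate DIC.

DIC = 2.06 mmol/kg

CA = [HCO3⁻] + 2[CO3²⁻] = (α₁ + 2α₂)·DIC
At pH 8.35: [H⁺]/K1 = 10^-2.43 = 0.0037154, K2/[H⁺] = 10^-0.58 = 0.26303
α₁ = 1/(1 + 0.0037154 + 0.26303) = 1/1.2667 = 0.7894; α₂ = α₁·K2/[H⁺] = 0.2076
α₁ + 2α₂ = 1.2047
DIC = CA / (α₁ + 2α₂) = 2.48 / 1.2047 = 2.06 mmol/kg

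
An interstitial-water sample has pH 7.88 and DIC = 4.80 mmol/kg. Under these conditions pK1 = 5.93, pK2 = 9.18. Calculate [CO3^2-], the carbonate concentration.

α₂ = 1 / (1 + [H⁺]/K2 + [H⁺]²/(K1K2)) = 1 / (1 + 10^+1.30 + 10^-0.65)
   = 1 / (1 + 19.953 + 0.22387) = 1/21.176 = 0.04722
[CO3²⁻] = α₂ × DIC = 0.04722 × 4.80 = 0.227 mmol/kg

[CO3²⁻] = 0.227 mmol/kg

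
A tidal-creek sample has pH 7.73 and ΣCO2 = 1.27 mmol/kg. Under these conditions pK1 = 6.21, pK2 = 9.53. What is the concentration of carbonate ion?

α₂ = 1 / (1 + [H⁺]/K2 + [H⁺]²/(K1K2)) = 1 / (1 + 10^+1.80 + 10^+0.28)
   = 1 / (1 + 63.096 + 1.9055) = 1/66.001 = 0.01515
[CO3²⁻] = α₂ × DIC = 0.01515 × 1.27 = 0.0192 mmol/kg = 19.2 μmol/kg

[CO3²⁻] = 19.2 μmol/kg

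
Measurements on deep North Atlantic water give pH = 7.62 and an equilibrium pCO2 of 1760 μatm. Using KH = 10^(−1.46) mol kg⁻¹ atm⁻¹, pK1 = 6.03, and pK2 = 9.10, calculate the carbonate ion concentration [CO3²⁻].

[CO3²⁻] = 0.0786 mmol/kg

[CO2*] = KH · pCO2 = 10^(−1.46) × 1760×10^-6 = 6.103×10^-5 mol/kg
α₀ = 1/(1 + K1/[H⁺] + K1K2/[H⁺]²) = 1/(1 + 10^+1.59 + 10^+0.11) = 0.02428
DIC = [CO2*]/α₀ = 6.103×10^-5 / 0.02428 = 2.514 mmol/kg
[CO3²⁻] = α₂·DIC; α₂ = 0.03127, so [CO3²⁻] = 0.03127 × 2.514 = 0.0786 mmol/kg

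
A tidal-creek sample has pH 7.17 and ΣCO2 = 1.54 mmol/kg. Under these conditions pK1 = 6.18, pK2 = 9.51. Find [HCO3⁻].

α₁ = 1 / (1 + [H⁺]/K1 + K2/[H⁺]) = 1 / (1 + 10^-0.99 + 10^-2.34)
   = 1 / (1 + 0.10233 + 0.0045709) = 1/1.1069 = 0.9034
[HCO3⁻] = α₁ × DIC = 0.9034 × 1.54 = 1.39 mmol/kg

[HCO3⁻] = 1.39 mmol/kg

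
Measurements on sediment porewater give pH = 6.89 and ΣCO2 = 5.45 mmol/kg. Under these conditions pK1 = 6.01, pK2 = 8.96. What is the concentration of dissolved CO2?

α₀ = 1 / (1 + K1/[H⁺] + K1K2/[H⁺]²) = 1 / (1 + 10^+0.88 + 10^-1.19)
   = 1 / (1 + 7.5858 + 0.064565) = 1/8.6503 = 0.1156
[CO2*] = α₀ × DIC = 0.1156 × 5.45 = 0.630 mmol/kg

[CO2*] = 0.630 mmol/kg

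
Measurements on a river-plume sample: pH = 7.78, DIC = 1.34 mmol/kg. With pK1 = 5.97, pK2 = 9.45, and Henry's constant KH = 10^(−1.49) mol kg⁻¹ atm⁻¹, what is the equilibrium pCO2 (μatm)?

pCO2 = 619 μatm

α₀ = 1 / (1 + K1/[H⁺] + K1K2/[H⁺]²) = 1 / (1 + 10^+1.81 + 10^+0.14)
   = 1 / (1 + 64.565 + 1.3804) = 1/66.946 = 0.01494
[CO2*] = α₀ × DIC = 0.01494 × 1.34 = 0.02002 mmol/kg
pCO2 = [CO2*]/KH = 2.002×10^-5 / 3.236×10^-2 = 619 μatm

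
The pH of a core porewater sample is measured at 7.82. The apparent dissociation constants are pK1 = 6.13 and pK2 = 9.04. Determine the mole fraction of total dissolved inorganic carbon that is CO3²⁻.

α₂ = 0.0558

α₂ = 1 / (1 + [H⁺]/K2 + [H⁺]²/(K1K2)) = 1 / (1 + 10^+1.22 + 10^-0.47)
   = 1 / (1 + 16.596 + 0.33884) = 1/17.935 = 0.05576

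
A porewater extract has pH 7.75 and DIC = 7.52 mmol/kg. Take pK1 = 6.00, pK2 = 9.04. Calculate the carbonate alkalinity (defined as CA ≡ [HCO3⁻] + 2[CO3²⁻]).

CA = [HCO3⁻] + 2[CO3²⁻] = (α₁ + 2α₂)·DIC
At pH 7.75: [H⁺]/K1 = 10^-1.75 = 0.017783, K2/[H⁺] = 10^-1.29 = 0.051286
α₁ = 1/(1 + 0.017783 + 0.051286) = 1/1.0691 = 0.9354; α₂ = α₁·K2/[H⁺] = 0.04797
α₁ + 2α₂ = 1.0313
CA = 1.0313 × 7.52 = 7.76 mmol/kg

CA = 7.76 mmol/kg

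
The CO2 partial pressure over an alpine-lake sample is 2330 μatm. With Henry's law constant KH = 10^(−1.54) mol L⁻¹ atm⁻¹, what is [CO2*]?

KH = 10^(−1.54) = 2.884×10^-2 mol L⁻¹ atm⁻¹
[CO2*] = KH · pCO2 = 2.884×10^-2 × 2330×10^-6 atm = 6.72×10^-5 mol/L

[CO2*] = 67.2 μmol/L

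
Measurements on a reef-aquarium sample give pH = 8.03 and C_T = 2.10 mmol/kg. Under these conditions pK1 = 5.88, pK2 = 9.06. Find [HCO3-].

[HCO3⁻] = 1.91 mmol/kg

α₁ = 1 / (1 + [H⁺]/K1 + K2/[H⁺]) = 1 / (1 + 10^-2.15 + 10^-1.03)
   = 1 / (1 + 0.0070795 + 0.093325) = 1/1.1004 = 0.9088
[HCO3⁻] = α₁ × DIC = 0.9088 × 2.10 = 1.91 mmol/kg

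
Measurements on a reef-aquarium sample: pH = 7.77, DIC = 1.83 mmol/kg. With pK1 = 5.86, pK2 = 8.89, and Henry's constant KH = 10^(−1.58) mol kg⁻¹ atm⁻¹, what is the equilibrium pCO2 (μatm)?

α₀ = 1 / (1 + K1/[H⁺] + K1K2/[H⁺]²) = 1 / (1 + 10^+1.91 + 10^+0.79)
   = 1 / (1 + 81.283 + 6.1660) = 1/88.449 = 0.01131
[CO2*] = α₀ × DIC = 0.01131 × 1.83 = 0.02069 mmol/kg
pCO2 = [CO2*]/KH = 2.069×10^-5 / 2.630×10^-2 = 787 μatm

pCO2 = 787 μatm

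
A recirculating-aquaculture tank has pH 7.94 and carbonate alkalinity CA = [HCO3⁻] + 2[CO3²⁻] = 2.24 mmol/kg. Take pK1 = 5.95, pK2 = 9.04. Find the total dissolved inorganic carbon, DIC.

DIC = 2.11 mmol/kg

CA = [HCO3⁻] + 2[CO3²⁻] = (α₁ + 2α₂)·DIC
At pH 7.94: [H⁺]/K1 = 10^-1.99 = 0.010233, K2/[H⁺] = 10^-1.10 = 0.079433
α₁ = 1/(1 + 0.010233 + 0.079433) = 1/1.0897 = 0.9177; α₂ = α₁·K2/[H⁺] = 0.07290
α₁ + 2α₂ = 1.0635
DIC = CA / (α₁ + 2α₂) = 2.24 / 1.0635 = 2.11 mmol/kg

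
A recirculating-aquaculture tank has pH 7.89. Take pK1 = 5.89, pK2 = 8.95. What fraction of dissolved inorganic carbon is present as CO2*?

α₀ = 0.00911

α₀ = 1 / (1 + K1/[H⁺] + K1K2/[H⁺]²) = 1 / (1 + 10^+2.00 + 10^+0.94)
   = 1 / (1 + 100.00 + 8.7096) = 1/109.71 = 0.009115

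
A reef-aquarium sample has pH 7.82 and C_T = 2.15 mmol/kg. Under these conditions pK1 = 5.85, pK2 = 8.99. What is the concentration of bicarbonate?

α₁ = 1 / (1 + [H⁺]/K1 + K2/[H⁺]) = 1 / (1 + 10^-1.97 + 10^-1.17)
   = 1 / (1 + 0.010715 + 0.067608) = 1/1.0783 = 0.9274
[HCO3⁻] = α₁ × DIC = 0.9274 × 2.15 = 1.99 mmol/kg

[HCO3⁻] = 1.99 mmol/kg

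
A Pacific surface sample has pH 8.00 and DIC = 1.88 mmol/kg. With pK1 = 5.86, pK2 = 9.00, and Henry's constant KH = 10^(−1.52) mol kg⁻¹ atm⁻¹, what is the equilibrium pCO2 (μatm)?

pCO2 = 407 μatm

α₀ = 1 / (1 + K1/[H⁺] + K1K2/[H⁺]²) = 1 / (1 + 10^+2.14 + 10^+1.14)
   = 1 / (1 + 138.04 + 13.804) = 1/152.84 = 0.006543
[CO2*] = α₀ × DIC = 0.006543 × 1.88 = 0.01230 mmol/kg = 12.30 μmol/kg
pCO2 = [CO2*]/KH = 1.230×10^-5 / 3.020×10^-2 = 407 μatm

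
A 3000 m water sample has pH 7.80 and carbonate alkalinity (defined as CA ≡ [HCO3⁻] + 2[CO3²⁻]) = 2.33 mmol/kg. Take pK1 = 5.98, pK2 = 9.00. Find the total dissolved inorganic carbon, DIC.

DIC = 2.23 mmol/kg

CA = [HCO3⁻] + 2[CO3²⁻] = (α₁ + 2α₂)·DIC
At pH 7.80: [H⁺]/K1 = 10^-1.82 = 0.015136, K2/[H⁺] = 10^-1.20 = 0.063096
α₁ = 1/(1 + 0.015136 + 0.063096) = 1/1.0782 = 0.9274; α₂ = α₁·K2/[H⁺] = 0.05852
α₁ + 2α₂ = 1.0445
DIC = CA / (α₁ + 2α₂) = 2.33 / 1.0445 = 2.23 mmol/kg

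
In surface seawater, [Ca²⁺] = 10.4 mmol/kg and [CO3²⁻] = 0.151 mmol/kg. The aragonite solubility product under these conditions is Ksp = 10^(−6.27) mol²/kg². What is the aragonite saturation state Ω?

Ksp = 10^(−6.27) = 5.370×10^-7
Ω = [Ca²⁺][CO3²⁻]/Ksp = (10.4×10^-3)(0.151×10^-3) / 5.370×10^-7 = 2.92

Ω = 2.92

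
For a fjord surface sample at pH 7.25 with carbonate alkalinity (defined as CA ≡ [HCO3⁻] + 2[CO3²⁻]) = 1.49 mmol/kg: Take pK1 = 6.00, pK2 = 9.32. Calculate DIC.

DIC = 1.56 mmol/kg

CA = [HCO3⁻] + 2[CO3²⁻] = (α₁ + 2α₂)·DIC
At pH 7.25: [H⁺]/K1 = 10^-1.25 = 0.056234, K2/[H⁺] = 10^-2.07 = 0.0085114
α₁ = 1/(1 + 0.056234 + 0.0085114) = 1/1.0647 = 0.9392; α₂ = α₁·K2/[H⁺] = 0.007994
α₁ + 2α₂ = 0.9552
DIC = CA / (α₁ + 2α₂) = 1.49 / 0.9552 = 1.56 mmol/kg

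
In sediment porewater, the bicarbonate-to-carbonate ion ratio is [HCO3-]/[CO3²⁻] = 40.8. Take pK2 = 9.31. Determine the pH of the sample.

From K2 = [H⁺][CO3²⁻]/[HCO3-]:  pH = pK2 − log₁₀([HCO3-]/[CO3²⁻])
log₁₀(40.8) = +1.611
pH = 9.31 − (+1.611) = 7.70

pH = 7.70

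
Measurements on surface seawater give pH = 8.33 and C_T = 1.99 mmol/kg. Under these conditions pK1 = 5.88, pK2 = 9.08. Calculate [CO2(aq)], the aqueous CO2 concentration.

α₀ = 1 / (1 + K1/[H⁺] + K1K2/[H⁺]²) = 1 / (1 + 10^+2.45 + 10^+1.70)
   = 1 / (1 + 281.84 + 50.119) = 1/332.96 = 0.003003
[CO2*] = α₀ × DIC = 0.003003 × 1.99 = 0.00598 mmol/kg = 5.98 μmol/kg

[CO2*] = 5.98 μmol/kg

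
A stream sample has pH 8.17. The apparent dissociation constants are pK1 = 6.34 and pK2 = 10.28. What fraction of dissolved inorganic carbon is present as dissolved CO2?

α₀ = 1 / (1 + K1/[H⁺] + K1K2/[H⁺]²) = 1 / (1 + 10^+1.83 + 10^-0.28)
   = 1 / (1 + 67.608 + 0.52481) = 1/69.133 = 0.01446

α₀ = 0.0145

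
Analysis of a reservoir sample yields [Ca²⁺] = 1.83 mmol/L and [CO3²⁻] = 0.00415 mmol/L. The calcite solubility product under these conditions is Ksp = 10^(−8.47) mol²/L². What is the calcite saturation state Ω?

Ω = 2.24

Ksp = 10^(−8.47) = 3.388×10^-9
Ω = [Ca²⁺][CO3²⁻]/Ksp = (1.83×10^-3)(0.00415×10^-3) / 3.388×10^-9 = 2.24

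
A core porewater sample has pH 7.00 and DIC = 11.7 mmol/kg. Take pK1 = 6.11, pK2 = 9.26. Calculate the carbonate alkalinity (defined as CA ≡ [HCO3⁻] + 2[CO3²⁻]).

CA = 10.4 mmol/kg

CA = [HCO3⁻] + 2[CO3²⁻] = (α₁ + 2α₂)·DIC
At pH 7.00: [H⁺]/K1 = 10^-0.89 = 0.12882, K2/[H⁺] = 10^-2.26 = 0.0054954
α₁ = 1/(1 + 0.12882 + 0.0054954) = 1/1.1343 = 0.8816; α₂ = α₁·K2/[H⁺] = 0.004845
α₁ + 2α₂ = 0.8913
CA = 0.8913 × 11.7 = 10.4 mmol/kg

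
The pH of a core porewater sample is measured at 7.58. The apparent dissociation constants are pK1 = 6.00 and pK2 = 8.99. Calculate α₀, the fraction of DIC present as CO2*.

α₀ = 0.0247

α₀ = 1 / (1 + K1/[H⁺] + K1K2/[H⁺]²) = 1 / (1 + 10^+1.58 + 10^+0.17)
   = 1 / (1 + 38.019 + 1.4791) = 1/40.498 = 0.02469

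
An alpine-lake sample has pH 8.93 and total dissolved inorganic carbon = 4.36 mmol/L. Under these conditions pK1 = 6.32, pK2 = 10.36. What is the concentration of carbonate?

[CO3²⁻] = 0.156 mmol/L

α₂ = 1 / (1 + [H⁺]/K2 + [H⁺]²/(K1K2)) = 1 / (1 + 10^+1.43 + 10^-1.18)
   = 1 / (1 + 26.915 + 0.066069) = 1/27.981 = 0.03574
[CO3²⁻] = α₂ × DIC = 0.03574 × 4.36 = 0.156 mmol/L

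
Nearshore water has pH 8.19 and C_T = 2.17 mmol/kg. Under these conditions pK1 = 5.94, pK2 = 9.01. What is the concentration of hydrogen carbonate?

α₁ = 1 / (1 + [H⁺]/K1 + K2/[H⁺]) = 1 / (1 + 10^-2.25 + 10^-0.82)
   = 1 / (1 + 0.0056234 + 0.15136) = 1/1.1570 = 0.8643
[HCO3⁻] = α₁ × DIC = 0.8643 × 2.17 = 1.88 mmol/kg

[HCO3⁻] = 1.88 mmol/kg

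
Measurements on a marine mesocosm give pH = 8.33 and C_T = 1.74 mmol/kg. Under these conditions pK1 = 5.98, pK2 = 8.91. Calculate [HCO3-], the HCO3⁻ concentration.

α₁ = 1 / (1 + [H⁺]/K1 + K2/[H⁺]) = 1 / (1 + 10^-2.35 + 10^-0.58)
   = 1 / (1 + 0.0044668 + 0.26303) = 1/1.2675 = 0.7890
[HCO3⁻] = α₁ × DIC = 0.7890 × 1.74 = 1.37 mmol/kg

[HCO3⁻] = 1.37 mmol/kg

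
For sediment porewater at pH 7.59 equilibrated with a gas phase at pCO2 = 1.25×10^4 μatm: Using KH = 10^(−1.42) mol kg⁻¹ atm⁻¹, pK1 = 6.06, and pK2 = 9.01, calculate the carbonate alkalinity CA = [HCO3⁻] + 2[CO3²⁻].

[CO2*] = KH · pCO2 = 10^(−1.42) × 1.25×10^4×10^-6 = 4.752×10^-4 mol/kg
α₀ = 1/(1 + K1/[H⁺] + K1K2/[H⁺]²) = 1/(1 + 10^+1.53 + 10^+0.11) = 0.02765
DIC = [CO2*]/α₀ = 4.752×10^-4 / 0.02765 = 17.19 mmol/kg
CA = (α₁ + 2α₂)·DIC = (0.9367 + 2×0.03561) × 17.19 = 17.3 mmol/kg

CA = 17.3 mmol/kg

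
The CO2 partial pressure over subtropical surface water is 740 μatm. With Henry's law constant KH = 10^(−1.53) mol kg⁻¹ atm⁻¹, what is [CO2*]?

[CO2*] = 21.8 μmol/kg

KH = 10^(−1.53) = 2.951×10^-2 mol kg⁻¹ atm⁻¹
[CO2*] = KH · pCO2 = 2.951×10^-2 × 740×10^-6 atm = 2.18×10^-5 mol/kg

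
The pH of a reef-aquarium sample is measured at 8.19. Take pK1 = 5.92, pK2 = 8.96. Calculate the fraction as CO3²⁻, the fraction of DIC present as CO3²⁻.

α₂ = 0.145

α₂ = 1 / (1 + [H⁺]/K2 + [H⁺]²/(K1K2)) = 1 / (1 + 10^+0.77 + 10^-1.50)
   = 1 / (1 + 5.8884 + 0.031623) = 1/6.9201 = 0.1445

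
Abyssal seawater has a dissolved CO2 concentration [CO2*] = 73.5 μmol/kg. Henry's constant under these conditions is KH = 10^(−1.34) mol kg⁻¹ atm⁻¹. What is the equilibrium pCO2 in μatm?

pCO2 = 1610 μatm

KH = 10^(−1.34) = 4.571×10^-2 mol kg⁻¹ atm⁻¹
pCO2 = [CO2*]/KH = 73.5×10^-6 / 4.571×10^-2 = 1.61×10^-3 atm = 1610 μatm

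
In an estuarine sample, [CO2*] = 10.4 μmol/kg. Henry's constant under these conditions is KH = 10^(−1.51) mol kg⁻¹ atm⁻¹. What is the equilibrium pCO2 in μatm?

pCO2 = 337 μatm

KH = 10^(−1.51) = 3.090×10^-2 mol kg⁻¹ atm⁻¹
pCO2 = [CO2*]/KH = 10.4×10^-6 / 3.090×10^-2 = 3.37×10^-4 atm = 337 μatm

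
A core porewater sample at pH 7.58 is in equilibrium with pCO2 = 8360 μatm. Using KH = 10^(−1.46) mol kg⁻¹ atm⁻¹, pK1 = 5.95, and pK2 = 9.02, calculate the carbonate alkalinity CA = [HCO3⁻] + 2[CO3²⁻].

[CO2*] = KH · pCO2 = 10^(−1.46) × 8360×10^-6 = 2.899×10^-4 mol/kg
α₀ = 1/(1 + K1/[H⁺] + K1K2/[H⁺]²) = 1/(1 + 10^+1.63 + 10^+0.19) = 0.02212
DIC = [CO2*]/α₀ = 2.899×10^-4 / 0.02212 = 13.10 mmol/kg
CA = (α₁ + 2α₂)·DIC = (0.9436 + 2×0.03426) × 13.10 = 13.3 mmol/kg

CA = 13.3 mmol/kg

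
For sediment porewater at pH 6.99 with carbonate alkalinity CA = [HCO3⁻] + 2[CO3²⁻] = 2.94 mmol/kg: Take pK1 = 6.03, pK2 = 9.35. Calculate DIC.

DIC = 3.25 mmol/kg

CA = [HCO3⁻] + 2[CO3²⁻] = (α₁ + 2α₂)·DIC
At pH 6.99: [H⁺]/K1 = 10^-0.96 = 0.10965, K2/[H⁺] = 10^-2.36 = 0.0043652
α₁ = 1/(1 + 0.10965 + 0.0043652) = 1/1.1140 = 0.8977; α₂ = α₁·K2/[H⁺] = 0.003918
α₁ + 2α₂ = 0.9055
DIC = CA / (α₁ + 2α₂) = 2.94 / 0.9055 = 3.25 mmol/kg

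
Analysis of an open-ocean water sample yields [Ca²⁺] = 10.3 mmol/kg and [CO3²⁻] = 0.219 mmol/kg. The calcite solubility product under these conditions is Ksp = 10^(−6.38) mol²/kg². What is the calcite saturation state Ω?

Ksp = 10^(−6.38) = 4.169×10^-7
Ω = [Ca²⁺][CO3²⁻]/Ksp = (10.3×10^-3)(0.219×10^-3) / 4.169×10^-7 = 5.41

Ω = 5.41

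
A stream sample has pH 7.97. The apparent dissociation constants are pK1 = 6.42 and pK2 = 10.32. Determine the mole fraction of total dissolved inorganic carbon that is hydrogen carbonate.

α₁ = 1 / (1 + [H⁺]/K1 + K2/[H⁺]) = 1 / (1 + 10^-1.55 + 10^-2.35)
   = 1 / (1 + 0.028184 + 0.0044668) = 1/1.0327 = 0.9684

α₁ = 0.968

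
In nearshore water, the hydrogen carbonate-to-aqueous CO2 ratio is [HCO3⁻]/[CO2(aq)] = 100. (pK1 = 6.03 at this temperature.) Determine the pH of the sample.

pH = 8.03

From K1 = [H⁺][HCO3⁻]/[CO2(aq)]:  pH = pK1 + log₁₀([HCO3⁻]/[CO2(aq)])
log₁₀(100) = +2.000
pH = 6.03 + (+2.000) = 8.03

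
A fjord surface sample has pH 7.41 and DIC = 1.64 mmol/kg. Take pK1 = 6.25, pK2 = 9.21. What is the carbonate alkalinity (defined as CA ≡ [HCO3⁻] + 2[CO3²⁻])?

CA = 1.56 mmol/kg

CA = [HCO3⁻] + 2[CO3²⁻] = (α₁ + 2α₂)·DIC
At pH 7.41: [H⁺]/K1 = 10^-1.16 = 0.069183, K2/[H⁺] = 10^-1.80 = 0.015849
α₁ = 1/(1 + 0.069183 + 0.015849) = 1/1.0850 = 0.9216; α₂ = α₁·K2/[H⁺] = 0.01461
α₁ + 2α₂ = 0.9508
CA = 0.9508 × 1.64 = 1.56 mmol/kg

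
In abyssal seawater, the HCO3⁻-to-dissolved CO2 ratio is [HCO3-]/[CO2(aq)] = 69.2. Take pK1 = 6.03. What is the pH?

pH = 7.87

From K1 = [H⁺][HCO3-]/[CO2(aq)]:  pH = pK1 + log₁₀([HCO3-]/[CO2(aq)])
log₁₀(69.2) = +1.840
pH = 6.03 + (+1.840) = 7.87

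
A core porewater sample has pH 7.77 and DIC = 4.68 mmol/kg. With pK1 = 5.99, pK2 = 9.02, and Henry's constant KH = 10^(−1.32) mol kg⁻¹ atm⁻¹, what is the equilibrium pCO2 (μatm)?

pCO2 = 1510 μatm

α₀ = 1 / (1 + K1/[H⁺] + K1K2/[H⁺]²) = 1 / (1 + 10^+1.78 + 10^+0.53)
   = 1 / (1 + 60.256 + 3.3884) = 1/64.644 = 0.01547
[CO2*] = α₀ × DIC = 0.01547 × 4.68 = 0.07240 mmol/kg
pCO2 = [CO2*]/KH = 7.240×10^-5 / 4.786×10^-2 = 1510 μatm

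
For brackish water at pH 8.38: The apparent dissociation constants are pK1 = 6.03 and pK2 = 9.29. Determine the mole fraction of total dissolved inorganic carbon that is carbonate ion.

α₂ = 0.109

α₂ = 1 / (1 + [H⁺]/K2 + [H⁺]²/(K1K2)) = 1 / (1 + 10^+0.91 + 10^-1.44)
   = 1 / (1 + 8.1283 + 0.036308) = 1/9.1646 = 0.1091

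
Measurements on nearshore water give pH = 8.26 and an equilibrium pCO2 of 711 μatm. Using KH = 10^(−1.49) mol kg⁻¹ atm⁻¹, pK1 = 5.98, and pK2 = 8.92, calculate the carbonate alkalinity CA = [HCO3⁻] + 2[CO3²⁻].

CA = 6.30 mmol/kg

[CO2*] = KH · pCO2 = 10^(−1.49) × 711×10^-6 = 2.301×10^-5 mol/kg
α₀ = 1/(1 + K1/[H⁺] + K1K2/[H⁺]²) = 1/(1 + 10^+2.28 + 10^+1.62) = 0.004288
DIC = [CO2*]/α₀ = 2.301×10^-5 / 0.004288 = 5.366 mmol/kg
CA = (α₁ + 2α₂)·DIC = (0.8170 + 2×0.1787) × 5.366 = 6.30 mmol/kg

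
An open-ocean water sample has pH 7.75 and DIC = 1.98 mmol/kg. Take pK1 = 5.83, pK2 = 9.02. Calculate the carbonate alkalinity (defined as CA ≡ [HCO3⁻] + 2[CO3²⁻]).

CA = [HCO3⁻] + 2[CO3²⁻] = (α₁ + 2α₂)·DIC
At pH 7.75: [H⁺]/K1 = 10^-1.92 = 0.012023, K2/[H⁺] = 10^-1.27 = 0.053703
α₁ = 1/(1 + 0.012023 + 0.053703) = 1/1.0657 = 0.9383; α₂ = α₁·K2/[H⁺] = 0.05039
α₁ + 2α₂ = 1.0391
CA = 1.0391 × 1.98 = 2.06 mmol/kg

CA = 2.06 mmol/kg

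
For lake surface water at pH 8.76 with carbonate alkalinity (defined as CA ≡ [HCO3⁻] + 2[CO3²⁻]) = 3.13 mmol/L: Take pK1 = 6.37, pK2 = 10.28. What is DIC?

DIC = 3.05 mmol/L

CA = [HCO3⁻] + 2[CO3²⁻] = (α₁ + 2α₂)·DIC
At pH 8.76: [H⁺]/K1 = 10^-2.39 = 0.0040738, K2/[H⁺] = 10^-1.52 = 0.030200
α₁ = 1/(1 + 0.0040738 + 0.030200) = 1/1.0343 = 0.9669; α₂ = α₁·K2/[H⁺] = 0.02920
α₁ + 2α₂ = 1.0253
DIC = CA / (α₁ + 2α₂) = 3.13 / 1.0253 = 3.05 mmol/L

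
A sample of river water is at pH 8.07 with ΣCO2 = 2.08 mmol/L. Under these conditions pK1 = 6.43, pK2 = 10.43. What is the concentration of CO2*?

[CO2*] = 0.0464 mmol/L

α₀ = 1 / (1 + K1/[H⁺] + K1K2/[H⁺]²) = 1 / (1 + 10^+1.64 + 10^-0.72)
   = 1 / (1 + 43.652 + 0.19055) = 1/44.842 = 0.02230
[CO2*] = α₀ × DIC = 0.02230 × 2.08 = 0.0464 mmol/L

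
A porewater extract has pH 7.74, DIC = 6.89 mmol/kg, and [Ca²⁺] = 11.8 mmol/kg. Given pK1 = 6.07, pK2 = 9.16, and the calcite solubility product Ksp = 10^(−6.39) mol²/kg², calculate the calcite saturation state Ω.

Ω = 7.16

α₂ = 1 / (1 + [H⁺]/K2 + [H⁺]²/(K1K2)) = 1 / (1 + 10^+1.42 + 10^-0.25)
   = 1 / (1 + 26.303 + 0.56234) = 1/27.865 = 0.03589
[CO3²⁻] = α₂ × DIC = 0.03589 × 6.89 = 0.2473 mmol/kg
Ksp = 10^(−6.39) = 4.074×10^-7
Ω = [Ca²⁺][CO3²⁻]/Ksp = (11.8×10^-3)(2.473×10^-4) / 4.074×10^-7 = 7.16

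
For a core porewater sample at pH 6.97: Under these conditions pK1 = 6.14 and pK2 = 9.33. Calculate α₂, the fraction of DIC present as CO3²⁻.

α₂ = 0.00379

α₂ = 1 / (1 + [H⁺]/K2 + [H⁺]²/(K1K2)) = 1 / (1 + 10^+2.36 + 10^+1.53)
   = 1 / (1 + 229.09 + 33.884) = 1/263.97 = 0.003788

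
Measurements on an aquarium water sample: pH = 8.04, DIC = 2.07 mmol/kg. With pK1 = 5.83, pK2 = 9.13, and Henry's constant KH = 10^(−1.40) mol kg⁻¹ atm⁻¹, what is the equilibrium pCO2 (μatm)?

α₀ = 1 / (1 + K1/[H⁺] + K1K2/[H⁺]²) = 1 / (1 + 10^+2.21 + 10^+1.12)
   = 1 / (1 + 162.18 + 13.183) = 1/176.36 = 0.005670
[CO2*] = α₀ × DIC = 0.005670 × 2.07 = 0.01174 mmol/kg = 11.74 μmol/kg
pCO2 = [CO2*]/KH = 1.174×10^-5 / 3.981×10^-2 = 295 μatm

pCO2 = 295 μatm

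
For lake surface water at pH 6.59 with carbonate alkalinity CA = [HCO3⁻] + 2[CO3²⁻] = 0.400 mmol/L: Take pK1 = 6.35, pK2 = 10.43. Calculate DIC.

DIC = 0.630 mmol/L

CA = [HCO3⁻] + 2[CO3²⁻] = (α₁ + 2α₂)·DIC
At pH 6.59: [H⁺]/K1 = 10^-0.24 = 0.57544, K2/[H⁺] = 10^-3.84 = 0.00014454
α₁ = 1/(1 + 0.57544 + 0.00014454) = 1/1.5756 = 0.6347; α₂ = α₁·K2/[H⁺] = 9.174×10^-5
α₁ + 2α₂ = 0.6349
DIC = CA / (α₁ + 2α₂) = 0.400 / 0.6349 = 0.630 mmol/L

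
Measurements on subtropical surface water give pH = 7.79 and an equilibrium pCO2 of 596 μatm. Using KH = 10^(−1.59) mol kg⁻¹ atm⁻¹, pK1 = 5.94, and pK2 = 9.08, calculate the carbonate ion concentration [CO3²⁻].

[CO2*] = KH · pCO2 = 10^(−1.59) × 596×10^-6 = 1.532×10^-5 mol/kg
α₀ = 1/(1 + K1/[H⁺] + K1K2/[H⁺]²) = 1/(1 + 10^+1.85 + 10^+0.56) = 0.01326
DIC = [CO2*]/α₀ = 1.532×10^-5 / 0.01326 = 1.155 mmol/kg
[CO3²⁻] = α₂·DIC; α₂ = 0.04814, so [CO3²⁻] = 0.04814 × 1.155 = 0.0556 mmol/kg

[CO3²⁻] = 0.0556 mmol/kg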